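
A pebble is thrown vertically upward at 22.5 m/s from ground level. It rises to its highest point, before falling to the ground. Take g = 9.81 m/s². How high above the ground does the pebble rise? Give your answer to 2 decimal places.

Phase 1 (rising): v₀ = 22.5 m/s, a = -9.81 m/s².
v = v₀ + at → t = (0 − 22.5) / -9.81 = 2.29 s
v² = v₀² + 2aΔx → Δx = (0² − 22.5²)/(2·-9.81) = 25.8 m
Maximum height = 25.8 m

25.80 m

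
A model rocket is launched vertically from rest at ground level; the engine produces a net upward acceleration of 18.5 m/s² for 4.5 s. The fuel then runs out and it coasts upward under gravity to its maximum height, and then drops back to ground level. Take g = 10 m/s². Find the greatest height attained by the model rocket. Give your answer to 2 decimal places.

533.84 m

Phase 1 (powered ascent): v₀ = 0 m/s, a = 18.5 m/s².
v = v₀ + at = 0 + (18.5)(4.5) = 83.2 m/s
Δx = v₀t + ½at² = 0·4.5 + 0.5·18.5·4.5² = 187 m

Phase 2 (coasting upward): v₀ = 83.2 m/s, a = -10 m/s².
v = v₀ + at → t = (0 − 83.2) / -10 = 8.32 s
v² = v₀² + 2aΔx → Δx = (0² − 83.2²)/(2·-10) = 347 m
Maximum height = 187 + 347 = 534 m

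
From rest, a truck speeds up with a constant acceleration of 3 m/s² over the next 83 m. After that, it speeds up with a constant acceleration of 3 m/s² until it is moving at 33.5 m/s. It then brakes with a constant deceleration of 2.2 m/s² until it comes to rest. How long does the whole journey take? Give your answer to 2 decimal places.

26.39 s

Phase 1 (accelerating): v₀ = 0 m/s, a = 3 m/s².
v² = v₀² + 2aΔx = 0² + 2·3·83 = 498 → v = 22.3 m/s
t = (v − v₀)/a = (22.3 − 0)/3 = 7.44 s

Phase 2 (accelerating): v₀ = 22.3 m/s, a = 3 m/s².
v = v₀ + at → t = (33.5 − 22.3) / 3 = 3.73 s
v² = v₀² + 2aΔx → Δx = (33.5² − 22.3²)/(2·3) = 104 m

Phase 3 (decelerating): v₀ = 33.5 m/s, a = -2.2 m/s².
v = v₀ + at → t = (0 − 33.5) / -2.2 = 15.2 s
v² = v₀² + 2aΔx → Δx = (0² − 33.5²)/(2·-2.2) = 255 m
Total time = 7.44 + 3.73 + 15.2 = 26.4 s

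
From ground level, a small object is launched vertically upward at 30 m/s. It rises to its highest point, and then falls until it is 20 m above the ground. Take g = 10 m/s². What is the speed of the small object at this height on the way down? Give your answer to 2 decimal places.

Phase 1 (rising): v₀ = 30.0 m/s, a = -10 m/s².
v = v₀ + at → t = (0 − 30.0) / -10 = 3.00 s
v² = v₀² + 2aΔx → Δx = (0² − 30.0²)/(2·-10) = 45.0 m

Phase 2 (falling): v₀ = 0 m/s, a = -10 m/s².
Falls 25.0 m from rest: t = √(2·25.0/10) = 2.24 s; v = g·t = 22.4 m/s.
Final speed = 22.4 m/s

22.36 m/s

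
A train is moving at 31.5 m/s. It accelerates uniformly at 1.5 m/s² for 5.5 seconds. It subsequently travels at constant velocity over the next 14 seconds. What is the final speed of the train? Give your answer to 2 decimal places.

39.75 m/s

Phase 1 (accelerating): v₀ = 31.5 m/s, a = 1.5 m/s².
v = v₀ + at = 31.5 + (1.5)(5.5) = 39.8 m/s
Δx = v₀t + ½at² = 31.5·5.5 + 0.5·1.5·5.5² = 196 m

Phase 2 (constant speed): v₀ = 39.8 m/s, a = 0 m/s².
v = v₀ + at = 39.8 + (0)(14) = 39.8 m/s
Δx = v₀t + ½at² = 39.8·14 + 0.5·0·14² = 556 m
Final speed = 39.8 m/s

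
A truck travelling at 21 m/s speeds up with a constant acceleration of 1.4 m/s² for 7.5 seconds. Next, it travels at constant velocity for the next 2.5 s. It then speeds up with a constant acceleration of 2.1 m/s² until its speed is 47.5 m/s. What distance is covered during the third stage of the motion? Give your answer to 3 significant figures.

301 m

Phase 1 (accelerating): v₀ = 21.0 m/s, a = 1.4 m/s².
v = v₀ + at = 21.0 + (1.4)(7.5) = 31.5 m/s
Δx = v₀t + ½at² = 21.0·7.5 + 0.5·1.4·7.5² = 197 m

Phase 2 (constant speed): v₀ = 31.5 m/s, a = 0 m/s².
v = v₀ + at = 31.5 + (0)(2.5) = 31.5 m/s
Δx = v₀t + ½at² = 31.5·2.5 + 0.5·0·2.5² = 78.8 m

Phase 3 (accelerating): v₀ = 31.5 m/s, a = 2.1 m/s².
v = v₀ + at → t = (47.5 − 31.5) / 2.1 = 7.62 s
v² = v₀² + 2aΔx → Δx = (47.5² − 31.5²)/(2·2.1) = 301 m
Distance in phase 3 = 301 m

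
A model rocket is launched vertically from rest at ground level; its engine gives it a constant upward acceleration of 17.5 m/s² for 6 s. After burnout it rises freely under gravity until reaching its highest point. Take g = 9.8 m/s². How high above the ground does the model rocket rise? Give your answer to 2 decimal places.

877.50 m

Phase 1 (powered ascent): v₀ = 0 m/s, a = 17.5 m/s².
v = v₀ + at = 0 + (17.5)(6) = 105 m/s
Δx = v₀t + ½at² = 0·6 + 0.5·17.5·6² = 315 m

Phase 2 (coasting upward): v₀ = 105 m/s, a = -9.8 m/s².
v = v₀ + at → t = (0 − 105) / -9.8 = 10.7 s
v² = v₀² + 2aΔx → Δx = (0² − 105²)/(2·-9.8) = 562 m
Maximum height = 315 + 562 = 878 m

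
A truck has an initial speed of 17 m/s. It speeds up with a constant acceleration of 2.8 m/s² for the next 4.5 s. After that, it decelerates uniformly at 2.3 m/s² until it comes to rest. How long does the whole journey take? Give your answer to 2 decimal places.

17.37 s

Phase 1 (accelerating): v₀ = 17.0 m/s, a = 2.8 m/s².
v = v₀ + at = 17.0 + (2.8)(4.5) = 29.6 m/s
Δx = v₀t + ½at² = 17.0·4.5 + 0.5·2.8·4.5² = 105 m

Phase 2 (decelerating): v₀ = 29.6 m/s, a = -2.3 m/s².
v = v₀ + at → t = (0 − 29.6) / -2.3 = 12.9 s
v² = v₀² + 2aΔx → Δx = (0² − 29.6²)/(2·-2.3) = 190 m
Total time = 4.50 + 12.9 = 17.4 s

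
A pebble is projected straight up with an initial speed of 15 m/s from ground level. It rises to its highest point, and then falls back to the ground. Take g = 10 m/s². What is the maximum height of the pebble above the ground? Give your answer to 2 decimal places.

Phase 1 (rising): v₀ = 15.0 m/s, a = -10 m/s².
v = v₀ + at → t = (0 − 15.0) / -10 = 1.50 s
v² = v₀² + 2aΔx → Δx = (0² − 15.0²)/(2·-10) = 11.2 m
Maximum height = 11.2 m

11.25 m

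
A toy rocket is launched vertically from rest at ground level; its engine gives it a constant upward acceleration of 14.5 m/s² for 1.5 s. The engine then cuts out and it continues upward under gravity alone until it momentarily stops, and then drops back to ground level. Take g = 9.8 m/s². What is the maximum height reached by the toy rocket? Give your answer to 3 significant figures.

40.4 m

Phase 1 (powered ascent): v₀ = 0 m/s, a = 14.5 m/s².
v = v₀ + at = 0 + (14.5)(1.5) = 21.8 m/s
Δx = v₀t + ½at² = 0·1.5 + 0.5·14.5·1.5² = 16.3 m

Phase 2 (coasting upward): v₀ = 21.8 m/s, a = -9.8 m/s².
v = v₀ + at → t = (0 − 21.8) / -9.8 = 2.22 s
v² = v₀² + 2aΔx → Δx = (0² − 21.8²)/(2·-9.8) = 24.1 m
Maximum height = 16.3 + 24.1 = 40.4 m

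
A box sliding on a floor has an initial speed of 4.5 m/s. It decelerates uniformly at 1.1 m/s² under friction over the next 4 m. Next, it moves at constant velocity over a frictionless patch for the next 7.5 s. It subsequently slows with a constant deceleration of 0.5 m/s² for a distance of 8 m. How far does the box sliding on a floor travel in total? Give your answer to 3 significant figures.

Phase 1 (decelerating): v₀ = 4.50 m/s, a = -1.1 m/s².
v² = v₀² + 2aΔx = 4.50² + 2·-1.1·4 = 11.4 → v = 3.38 m/s
t = (v − v₀)/a = (3.38 − 4.50)/-1.1 = 1.01 s

Phase 2 (constant speed): v₀ = 3.38 m/s, a = 0 m/s².
v = v₀ + at = 3.38 + (0)(7.5) = 3.38 m/s
Δx = v₀t + ½at² = 3.38·7.5 + 0.5·0·7.5² = 25.4 m

Phase 3 (decelerating): v₀ = 3.38 m/s, a = -0.5 m/s².
v² = v₀² + 2aΔx = 3.38² + 2·-0.5·8 = 3.45 → v = 1.86 m/s
t = (v − v₀)/a = (1.86 − 3.38)/-0.5 = 3.05 s
Total distance = 4.00 + 25.4 + 8.00 = 37.4 m

37.4 m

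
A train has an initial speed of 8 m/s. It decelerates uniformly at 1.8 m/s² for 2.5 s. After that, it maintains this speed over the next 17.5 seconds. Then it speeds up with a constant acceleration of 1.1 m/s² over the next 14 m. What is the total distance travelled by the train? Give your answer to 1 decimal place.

Phase 1 (decelerating): v₀ = 8.00 m/s, a = -1.8 m/s².
v = v₀ + at = 8.00 + (-1.8)(2.5) = 3.50 m/s
Δx = v₀t + ½at² = 8.00·2.5 + 0.5·-1.8·2.5² = 14.4 m

Phase 2 (constant speed): v₀ = 3.50 m/s, a = 0 m/s².
v = v₀ + at = 3.50 + (0)(17.5) = 3.50 m/s
Δx = v₀t + ½at² = 3.50·17.5 + 0.5·0·17.5² = 61.2 m

Phase 3 (accelerating): v₀ = 3.50 m/s, a = 1.1 m/s².
v² = v₀² + 2aΔx = 3.50² + 2·1.1·14 = 43.1 → v = 6.56 m/s
t = (v − v₀)/a = (6.56 − 3.50)/1.1 = 2.78 s
Total distance = 14.4 + 61.2 + 14.0 = 89.6 m

89.6 m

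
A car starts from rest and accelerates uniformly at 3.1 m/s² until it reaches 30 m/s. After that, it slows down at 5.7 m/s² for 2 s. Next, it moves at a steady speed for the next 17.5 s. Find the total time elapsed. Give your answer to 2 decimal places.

Phase 1 (accelerating): v₀ = 0 m/s, a = 3.1 m/s².
v = v₀ + at → t = (30 − 0) / 3.1 = 9.68 s
v² = v₀² + 2aΔx → Δx = (30² − 0²)/(2·3.1) = 145 m

Phase 2 (decelerating): v₀ = 30.0 m/s, a = -5.7 m/s².
v = v₀ + at = 30.0 + (-5.7)(2) = 18.6 m/s
Δx = v₀t + ½at² = 30.0·2 + 0.5·-5.7·2² = 48.6 m

Phase 3 (constant speed): v₀ = 18.6 m/s, a = 0 m/s².
v = v₀ + at = 18.6 + (0)(17.5) = 18.6 m/s
Δx = v₀t + ½at² = 18.6·17.5 + 0.5·0·17.5² = 326 m
Total time = 9.68 + 2.00 + 17.5 = 29.2 s

29.18 s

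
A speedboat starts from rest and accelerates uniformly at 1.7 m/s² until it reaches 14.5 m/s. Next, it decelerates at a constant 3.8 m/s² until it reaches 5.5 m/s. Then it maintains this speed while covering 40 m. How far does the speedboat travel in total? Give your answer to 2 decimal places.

Phase 1 (accelerating): v₀ = 0 m/s, a = 1.7 m/s².
v = v₀ + at → t = (14.5 − 0) / 1.7 = 8.53 s
v² = v₀² + 2aΔx → Δx = (14.5² − 0²)/(2·1.7) = 61.8 m

Phase 2 (decelerating): v₀ = 14.5 m/s, a = -3.8 m/s².
v = v₀ + at → t = (5.5 − 14.5) / -3.8 = 2.37 s
v² = v₀² + 2aΔx → Δx = (5.5² − 14.5²)/(2·-3.8) = 23.7 m

Phase 3 (constant speed): v₀ = 5.50 m/s, a = 0 m/s².
Constant speed: t = d/v = 40/5.50 = 7.27 s
Total distance = 61.8 + 23.7 + 40.0 = 126 m

125.52 m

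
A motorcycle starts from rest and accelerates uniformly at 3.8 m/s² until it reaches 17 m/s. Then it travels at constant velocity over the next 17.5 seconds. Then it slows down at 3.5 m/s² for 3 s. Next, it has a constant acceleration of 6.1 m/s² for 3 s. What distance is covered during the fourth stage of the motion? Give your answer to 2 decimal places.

Phase 1 (accelerating): v₀ = 0 m/s, a = 3.8 m/s².
v = v₀ + at → t = (17 − 0) / 3.8 = 4.47 s
v² = v₀² + 2aΔx → Δx = (17² − 0²)/(2·3.8) = 38.0 m

Phase 2 (constant speed): v₀ = 17.0 m/s, a = 0 m/s².
v = v₀ + at = 17.0 + (0)(17.5) = 17.0 m/s
Δx = v₀t + ½at² = 17.0·17.5 + 0.5·0·17.5² = 298 m

Phase 3 (decelerating): v₀ = 17.0 m/s, a = -3.5 m/s².
v = v₀ + at = 17.0 + (-3.5)(3) = 6.50 m/s
Δx = v₀t + ½at² = 17.0·3 + 0.5·-3.5·3² = 35.2 m

Phase 4 (accelerating): v₀ = 6.50 m/s, a = 6.1 m/s².
v = v₀ + at = 6.50 + (6.1)(3) = 24.8 m/s
Δx = v₀t + ½at² = 6.50·3 + 0.5·6.1·3² = 46.9 m
Distance in phase 4 = 46.9 m

46.95 m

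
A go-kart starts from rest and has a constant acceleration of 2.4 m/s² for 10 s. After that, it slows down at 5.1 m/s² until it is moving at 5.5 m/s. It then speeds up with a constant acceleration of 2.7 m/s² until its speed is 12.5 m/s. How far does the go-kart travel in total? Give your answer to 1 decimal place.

196.8 m

Phase 1 (accelerating): v₀ = 0 m/s, a = 2.4 m/s².
v = v₀ + at = 0 + (2.4)(10) = 24.0 m/s
Δx = v₀t + ½at² = 0·10 + 0.5·2.4·10² = 120 m

Phase 2 (decelerating): v₀ = 24.0 m/s, a = -5.1 m/s².
v = v₀ + at → t = (5.5 − 24.0) / -5.1 = 3.63 s
v² = v₀² + 2aΔx → Δx = (5.5² − 24.0²)/(2·-5.1) = 53.5 m

Phase 3 (accelerating): v₀ = 5.50 m/s, a = 2.7 m/s².
v = v₀ + at → t = (12.5 − 5.50) / 2.7 = 2.59 s
v² = v₀² + 2aΔx → Δx = (12.5² − 5.50²)/(2·2.7) = 23.3 m
Total distance = 120 + 53.5 + 23.3 = 197 m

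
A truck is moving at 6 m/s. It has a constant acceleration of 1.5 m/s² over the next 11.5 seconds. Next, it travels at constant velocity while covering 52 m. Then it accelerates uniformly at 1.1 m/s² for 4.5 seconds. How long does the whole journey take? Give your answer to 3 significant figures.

Phase 1 (accelerating): v₀ = 6.00 m/s, a = 1.5 m/s².
v = v₀ + at = 6.00 + (1.5)(11.5) = 23.2 m/s
Δx = v₀t + ½at² = 6.00·11.5 + 0.5·1.5·11.5² = 168 m

Phase 2 (constant speed): v₀ = 23.2 m/s, a = 0 m/s².
Constant speed: t = d/v = 52/23.2 = 2.24 s

Phase 3 (accelerating): v₀ = 23.2 m/s, a = 1.1 m/s².
v = v₀ + at = 23.2 + (1.1)(4.5) = 28.2 m/s
Δx = v₀t + ½at² = 23.2·4.5 + 0.5·1.1·4.5² = 116 m
Total time = 11.5 + 2.24 + 4.50 = 18.2 s

18.2 s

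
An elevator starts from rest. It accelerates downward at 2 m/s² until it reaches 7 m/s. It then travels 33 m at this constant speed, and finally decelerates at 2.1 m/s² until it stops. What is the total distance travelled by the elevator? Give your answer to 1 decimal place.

56.9 m

Phase 1 (accelerating): v₀ = 0 m/s, a = 2 m/s².
v = v₀ + at → t = (7 − 0) / 2 = 3.50 s
v² = v₀² + 2aΔx → Δx = (7² − 0²)/(2·2) = 12.2 m

Phase 2 (constant speed): v₀ = 7.00 m/s, a = 0 m/s².
Constant speed: t = d/v = 33/7.00 = 4.71 s

Phase 3 (decelerating): v₀ = 7.00 m/s, a = -2.1 m/s².
v = v₀ + at → t = (0 − 7.00) / -2.1 = 3.33 s
v² = v₀² + 2aΔx → Δx = (0² − 7.00²)/(2·-2.1) = 11.7 m
Total distance = 12.2 + 33.0 + 11.7 = 56.9 m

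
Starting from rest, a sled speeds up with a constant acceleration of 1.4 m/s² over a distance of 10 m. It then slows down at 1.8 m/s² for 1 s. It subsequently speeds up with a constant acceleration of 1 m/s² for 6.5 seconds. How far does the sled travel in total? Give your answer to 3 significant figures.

58.2 m

Phase 1 (accelerating): v₀ = 0 m/s, a = 1.4 m/s².
v² = v₀² + 2aΔx = 0² + 2·1.4·10 = 28.0 → v = 5.29 m/s
t = (v − v₀)/a = (5.29 − 0)/1.4 = 3.78 s

Phase 2 (decelerating): v₀ = 5.29 m/s, a = -1.8 m/s².
v = v₀ + at = 5.29 + (-1.8)(1) = 3.49 m/s
Δx = v₀t + ½at² = 5.29·1 + 0.5·-1.8·1² = 4.39 m

Phase 3 (accelerating): v₀ = 3.49 m/s, a = 1 m/s².
v = v₀ + at = 3.49 + (1)(6.5) = 9.99 m/s
Δx = v₀t + ½at² = 3.49·6.5 + 0.5·1·6.5² = 43.8 m
Total distance = 10.0 + 4.39 + 43.8 = 58.2 m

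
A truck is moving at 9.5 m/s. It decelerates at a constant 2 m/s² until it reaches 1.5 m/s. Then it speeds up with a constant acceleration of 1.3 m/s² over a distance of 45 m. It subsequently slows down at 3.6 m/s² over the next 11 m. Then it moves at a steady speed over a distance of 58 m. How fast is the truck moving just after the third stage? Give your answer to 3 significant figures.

6.33 m/s

Phase 1 (decelerating): v₀ = 9.50 m/s, a = -2 m/s².
v = v₀ + at → t = (1.5 − 9.50) / -2 = 4.00 s
v² = v₀² + 2aΔx → Δx = (1.5² − 9.50²)/(2·-2) = 22.0 m

Phase 2 (accelerating): v₀ = 1.50 m/s, a = 1.3 m/s².
v² = v₀² + 2aΔx = 1.50² + 2·1.3·45 = 119 → v = 10.9 m/s
t = (v − v₀)/a = (10.9 − 1.50)/1.3 = 7.25 s

Phase 3 (decelerating): v₀ = 10.9 m/s, a = -3.6 m/s².
v² = v₀² + 2aΔx = 10.9² + 2·-3.6·11 = 40.0 → v = 6.33 m/s
t = (v − v₀)/a = (6.33 − 10.9)/-3.6 = 1.28 s
Speed at end of phase 3 = 6.33 m/s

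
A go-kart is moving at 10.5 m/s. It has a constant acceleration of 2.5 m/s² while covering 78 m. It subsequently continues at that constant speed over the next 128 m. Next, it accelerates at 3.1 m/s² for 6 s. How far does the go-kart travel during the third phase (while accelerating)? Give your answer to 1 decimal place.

Phase 1 (accelerating): v₀ = 10.5 m/s, a = 2.5 m/s².
v² = v₀² + 2aΔx = 10.5² + 2·2.5·78 = 500 → v = 22.4 m/s
t = (v − v₀)/a = (22.4 − 10.5)/2.5 = 4.75 s

Phase 2 (constant speed): v₀ = 22.4 m/s, a = 0 m/s².
Constant speed: t = d/v = 128/22.4 = 5.72 s

Phase 3 (accelerating): v₀ = 22.4 m/s, a = 3.1 m/s².
v = v₀ + at = 22.4 + (3.1)(6) = 41.0 m/s
Δx = v₀t + ½at² = 22.4·6 + 0.5·3.1·6² = 190 m
Distance in phase 3 = 190 m

190.0 m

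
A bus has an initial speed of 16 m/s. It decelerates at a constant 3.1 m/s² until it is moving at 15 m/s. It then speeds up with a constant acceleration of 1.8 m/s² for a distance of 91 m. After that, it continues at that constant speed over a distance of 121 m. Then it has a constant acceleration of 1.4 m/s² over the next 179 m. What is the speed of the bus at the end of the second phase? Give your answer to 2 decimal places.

23.51 m/s

Phase 1 (decelerating): v₀ = 16.0 m/s, a = -3.1 m/s².
v = v₀ + at → t = (15 − 16.0) / -3.1 = 0.323 s
v² = v₀² + 2aΔx → Δx = (15² − 16.0²)/(2·-3.1) = 5.00 m

Phase 2 (accelerating): v₀ = 15.0 m/s, a = 1.8 m/s².
v² = v₀² + 2aΔx = 15.0² + 2·1.8·91 = 553 → v = 23.5 m/s
t = (v − v₀)/a = (23.5 − 15.0)/1.8 = 4.73 s
Speed at end of phase 2 = 23.5 m/s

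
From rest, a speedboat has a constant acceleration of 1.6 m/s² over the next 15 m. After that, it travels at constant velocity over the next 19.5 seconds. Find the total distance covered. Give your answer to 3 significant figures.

150 m

Phase 1 (accelerating): v₀ = 0 m/s, a = 1.6 m/s².
v² = v₀² + 2aΔx = 0² + 2·1.6·15 = 48.0 → v = 6.93 m/s
t = (v − v₀)/a = (6.93 − 0)/1.6 = 4.33 s

Phase 2 (constant speed): v₀ = 6.93 m/s, a = 0 m/s².
v = v₀ + at = 6.93 + (0)(19.5) = 6.93 m/s
Δx = v₀t + ½at² = 6.93·19.5 + 0.5·0·19.5² = 135 m
Total distance = 15.0 + 135 = 150 m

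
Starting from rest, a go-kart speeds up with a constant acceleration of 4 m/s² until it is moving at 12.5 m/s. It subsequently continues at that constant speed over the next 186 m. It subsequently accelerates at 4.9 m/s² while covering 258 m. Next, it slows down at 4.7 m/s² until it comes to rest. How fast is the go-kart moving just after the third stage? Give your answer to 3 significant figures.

51.8 m/s

Phase 1 (accelerating): v₀ = 0 m/s, a = 4 m/s².
v = v₀ + at → t = (12.5 − 0) / 4 = 3.12 s
v² = v₀² + 2aΔx → Δx = (12.5² − 0²)/(2·4) = 19.5 m

Phase 2 (constant speed): v₀ = 12.5 m/s, a = 0 m/s².
Constant speed: t = d/v = 186/12.5 = 14.9 s

Phase 3 (accelerating): v₀ = 12.5 m/s, a = 4.9 m/s².
v² = v₀² + 2aΔx = 12.5² + 2·4.9·258 = 2680 → v = 51.8 m/s
t = (v − v₀)/a = (51.8 − 12.5)/4.9 = 8.02 s
Speed at end of phase 3 = 51.8 m/s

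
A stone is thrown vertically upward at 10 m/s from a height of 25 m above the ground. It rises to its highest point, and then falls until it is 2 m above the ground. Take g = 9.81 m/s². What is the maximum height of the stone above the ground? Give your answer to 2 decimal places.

Phase 1 (rising): v₀ = 10.0 m/s, a = -9.81 m/s².
v = v₀ + at → t = (0 − 10.0) / -9.81 = 1.02 s
v² = v₀² + 2aΔx → Δx = (0² − 10.0²)/(2·-9.81) = 5.10 m
Maximum height = 25 + 5.10 = 30.1 m

30.10 m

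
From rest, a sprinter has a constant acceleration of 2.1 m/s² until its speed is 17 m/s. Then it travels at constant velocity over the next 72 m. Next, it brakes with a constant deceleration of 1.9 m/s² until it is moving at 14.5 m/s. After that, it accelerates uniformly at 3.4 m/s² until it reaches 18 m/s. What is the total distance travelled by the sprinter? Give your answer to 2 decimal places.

Phase 1 (accelerating): v₀ = 0 m/s, a = 2.1 m/s².
v = v₀ + at → t = (17 − 0) / 2.1 = 8.10 s
v² = v₀² + 2aΔx → Δx = (17² − 0²)/(2·2.1) = 68.8 m

Phase 2 (constant speed): v₀ = 17.0 m/s, a = 0 m/s².
Constant speed: t = d/v = 72/17.0 = 4.24 s

Phase 3 (decelerating): v₀ = 17.0 m/s, a = -1.9 m/s².
v = v₀ + at → t = (14.5 − 17.0) / -1.9 = 1.32 s
v² = v₀² + 2aΔx → Δx = (14.5² − 17.0²)/(2·-1.9) = 20.7 m

Phase 4 (accelerating): v₀ = 14.5 m/s, a = 3.4 m/s².
v = v₀ + at → t = (18 − 14.5) / 3.4 = 1.03 s
v² = v₀² + 2aΔx → Δx = (18² − 14.5²)/(2·3.4) = 16.7 m
Total distance = 68.8 + 72.0 + 20.7 + 16.7 = 178 m

178.26 m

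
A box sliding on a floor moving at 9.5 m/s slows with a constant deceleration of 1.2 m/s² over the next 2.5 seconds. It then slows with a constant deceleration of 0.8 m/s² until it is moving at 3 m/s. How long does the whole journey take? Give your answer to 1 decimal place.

6.9 s

Phase 1 (decelerating): v₀ = 9.50 m/s, a = -1.2 m/s².
v = v₀ + at = 9.50 + (-1.2)(2.5) = 6.50 m/s
Δx = v₀t + ½at² = 9.50·2.5 + 0.5·-1.2·2.5² = 20.0 m

Phase 2 (decelerating): v₀ = 6.50 m/s, a = -0.8 m/s².
v = v₀ + at → t = (3 − 6.50) / -0.8 = 4.38 s
v² = v₀² + 2aΔx → Δx = (3² − 6.50²)/(2·-0.8) = 20.8 m
Total time = 2.50 + 4.38 = 6.88 s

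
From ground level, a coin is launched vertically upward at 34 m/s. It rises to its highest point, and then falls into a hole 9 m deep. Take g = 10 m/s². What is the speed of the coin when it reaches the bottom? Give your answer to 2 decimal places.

36.55 m/s

Phase 1 (rising): v₀ = 34.0 m/s, a = -10 m/s².
v = v₀ + at → t = (0 − 34.0) / -10 = 3.40 s
v² = v₀² + 2aΔx → Δx = (0² − 34.0²)/(2·-10) = 57.8 m

Phase 2 (falling): v₀ = 0 m/s, a = -10 m/s².
Falls 66.8 m from rest: t = √(2·66.8/10) = 3.66 s; v = g·t = 36.6 m/s.
Final speed = 36.6 m/s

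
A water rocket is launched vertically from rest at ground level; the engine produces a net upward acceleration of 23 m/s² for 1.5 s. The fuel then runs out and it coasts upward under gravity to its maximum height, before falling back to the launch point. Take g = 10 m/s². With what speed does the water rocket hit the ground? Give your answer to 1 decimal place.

41.3 m/s

Phase 1 (powered ascent): v₀ = 0 m/s, a = 23 m/s².
v = v₀ + at = 0 + (23)(1.5) = 34.5 m/s
Δx = v₀t + ½at² = 0·1.5 + 0.5·23·1.5² = 25.9 m

Phase 2 (coasting upward): v₀ = 34.5 m/s, a = -10 m/s².
v = v₀ + at → t = (0 − 34.5) / -10 = 3.45 s
v² = v₀² + 2aΔx → Δx = (0² − 34.5²)/(2·-10) = 59.5 m

Phase 3 (free fall): v₀ = 0 m/s, a = -10 m/s².
Falls 85.4 m from rest: t = √(2·85.4/10) = 4.13 s; v = g·t = 41.3 m/s.
Impact speed = 41.3 m/s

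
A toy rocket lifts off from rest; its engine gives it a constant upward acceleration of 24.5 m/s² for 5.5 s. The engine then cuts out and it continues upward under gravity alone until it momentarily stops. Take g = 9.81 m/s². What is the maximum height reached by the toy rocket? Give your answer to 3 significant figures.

Phase 1 (powered ascent): v₀ = 0 m/s, a = 24.5 m/s².
v = v₀ + at = 0 + (24.5)(5.5) = 135 m/s
Δx = v₀t + ½at² = 0·5.5 + 0.5·24.5·5.5² = 371 m

Phase 2 (coasting upward): v₀ = 135 m/s, a = -9.81 m/s².
v = v₀ + at → t = (0 − 135) / -9.81 = 13.7 s
v² = v₀² + 2aΔx → Δx = (0² − 135²)/(2·-9.81) = 925 m
Maximum height = 371 + 925 = 1300 m

1300 m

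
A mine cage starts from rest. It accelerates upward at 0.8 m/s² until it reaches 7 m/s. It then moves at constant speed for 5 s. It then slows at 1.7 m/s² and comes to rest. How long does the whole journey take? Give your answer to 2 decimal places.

Phase 1 (accelerating): v₀ = 0 m/s, a = 0.8 m/s².
v = v₀ + at → t = (7 − 0) / 0.8 = 8.75 s
v² = v₀² + 2aΔx → Δx = (7² − 0²)/(2·0.8) = 30.6 m

Phase 2 (constant speed): v₀ = 7.00 m/s, a = 0 m/s².
v = v₀ + at = 7.00 + (0)(5) = 7.00 m/s
Δx = v₀t + ½at² = 7.00·5 + 0.5·0·5² = 35.0 m

Phase 3 (decelerating): v₀ = 7.00 m/s, a = -1.7 m/s².
v = v₀ + at → t = (0 − 7.00) / -1.7 = 4.12 s
v² = v₀² + 2aΔx → Δx = (0² − 7.00²)/(2·-1.7) = 14.4 m
Total time = 8.75 + 5.00 + 4.12 = 17.9 s

17.87 s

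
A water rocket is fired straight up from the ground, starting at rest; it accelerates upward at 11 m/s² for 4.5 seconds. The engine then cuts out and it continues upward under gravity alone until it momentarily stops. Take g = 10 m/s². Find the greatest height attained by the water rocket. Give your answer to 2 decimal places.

233.89 m

Phase 1 (powered ascent): v₀ = 0 m/s, a = 11 m/s².
v = v₀ + at = 0 + (11)(4.5) = 49.5 m/s
Δx = v₀t + ½at² = 0·4.5 + 0.5·11·4.5² = 111 m

Phase 2 (coasting upward): v₀ = 49.5 m/s, a = -10 m/s².
v = v₀ + at → t = (0 − 49.5) / -10 = 4.95 s
v² = v₀² + 2aΔx → Δx = (0² − 49.5²)/(2·-10) = 123 m
Maximum height = 111 + 123 = 234 m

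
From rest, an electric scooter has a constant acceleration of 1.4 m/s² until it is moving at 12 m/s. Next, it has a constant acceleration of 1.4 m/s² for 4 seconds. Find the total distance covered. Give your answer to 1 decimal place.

Phase 1 (accelerating): v₀ = 0 m/s, a = 1.4 m/s².
v = v₀ + at → t = (12 − 0) / 1.4 = 8.57 s
v² = v₀² + 2aΔx → Δx = (12² − 0²)/(2·1.4) = 51.4 m

Phase 2 (accelerating): v₀ = 12.0 m/s, a = 1.4 m/s².
v = v₀ + at = 12.0 + (1.4)(4) = 17.6 m/s
Δx = v₀t + ½at² = 12.0·4 + 0.5·1.4·4² = 59.2 m
Total distance = 51.4 + 59.2 = 111 m

110.6 m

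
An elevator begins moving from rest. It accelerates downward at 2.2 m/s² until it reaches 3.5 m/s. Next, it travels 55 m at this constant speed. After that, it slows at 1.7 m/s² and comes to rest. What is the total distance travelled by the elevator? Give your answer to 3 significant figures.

61.4 m

Phase 1 (accelerating): v₀ = 0 m/s, a = 2.2 m/s².
v = v₀ + at → t = (3.5 − 0) / 2.2 = 1.59 s
v² = v₀² + 2aΔx → Δx = (3.5² − 0²)/(2·2.2) = 2.78 m

Phase 2 (constant speed): v₀ = 3.50 m/s, a = 0 m/s².
Constant speed: t = d/v = 55/3.50 = 15.7 s

Phase 3 (decelerating): v₀ = 3.50 m/s, a = -1.7 m/s².
v = v₀ + at → t = (0 − 3.50) / -1.7 = 2.06 s
v² = v₀² + 2aΔx → Δx = (0² − 3.50²)/(2·-1.7) = 3.60 m
Total distance = 2.78 + 55.0 + 3.60 = 61.4 m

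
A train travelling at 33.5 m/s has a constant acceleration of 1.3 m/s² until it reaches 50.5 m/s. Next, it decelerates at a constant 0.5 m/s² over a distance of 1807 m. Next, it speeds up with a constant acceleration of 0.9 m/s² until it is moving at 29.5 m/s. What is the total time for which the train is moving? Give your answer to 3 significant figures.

Phase 1 (accelerating): v₀ = 33.5 m/s, a = 1.3 m/s².
v = v₀ + at → t = (50.5 − 33.5) / 1.3 = 13.1 s
v² = v₀² + 2aΔx → Δx = (50.5² − 33.5²)/(2·1.3) = 549 m

Phase 2 (decelerating): v₀ = 50.5 m/s, a = -0.5 m/s².
v² = v₀² + 2aΔx = 50.5² + 2·-0.5·1807 = 743 → v = 27.3 m/s
t = (v − v₀)/a = (27.3 − 50.5)/-0.5 = 46.5 s

Phase 3 (accelerating): v₀ = 27.3 m/s, a = 0.9 m/s².
v = v₀ + at → t = (29.5 − 27.3) / 0.9 = 2.49 s
v² = v₀² + 2aΔx → Δx = (29.5² − 27.3²)/(2·0.9) = 70.6 m
Total time = 13.1 + 46.5 + 2.49 = 62.0 s

62.0 s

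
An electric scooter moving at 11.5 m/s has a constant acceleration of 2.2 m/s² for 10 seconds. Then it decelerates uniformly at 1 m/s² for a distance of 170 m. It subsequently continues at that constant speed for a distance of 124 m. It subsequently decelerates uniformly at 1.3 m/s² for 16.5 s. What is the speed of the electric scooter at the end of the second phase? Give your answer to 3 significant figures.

28.0 m/s

Phase 1 (accelerating): v₀ = 11.5 m/s, a = 2.2 m/s².
v = v₀ + at = 11.5 + (2.2)(10) = 33.5 m/s
Δx = v₀t + ½at² = 11.5·10 + 0.5·2.2·10² = 225 m

Phase 2 (decelerating): v₀ = 33.5 m/s, a = -1 m/s².
v² = v₀² + 2aΔx = 33.5² + 2·-1·170 = 782 → v = 28.0 m/s
t = (v − v₀)/a = (28.0 − 33.5)/-1 = 5.53 s
Speed at end of phase 2 = 28.0 m/s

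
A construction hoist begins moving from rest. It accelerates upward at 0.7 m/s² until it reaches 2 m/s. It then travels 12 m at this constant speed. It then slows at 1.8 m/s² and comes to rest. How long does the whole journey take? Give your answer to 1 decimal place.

Phase 1 (accelerating): v₀ = 0 m/s, a = 0.7 m/s².
v = v₀ + at → t = (2 − 0) / 0.7 = 2.86 s
v² = v₀² + 2aΔx → Δx = (2² − 0²)/(2·0.7) = 2.86 m

Phase 2 (constant speed): v₀ = 2.00 m/s, a = 0 m/s².
Constant speed: t = d/v = 12/2.00 = 6.00 s

Phase 3 (decelerating): v₀ = 2.00 m/s, a = -1.8 m/s².
v = v₀ + at → t = (0 − 2.00) / -1.8 = 1.11 s
v² = v₀² + 2aΔx → Δx = (0² − 2.00²)/(2·-1.8) = 1.11 m
Total time = 2.86 + 6.00 + 1.11 = 9.97 s

10.0 s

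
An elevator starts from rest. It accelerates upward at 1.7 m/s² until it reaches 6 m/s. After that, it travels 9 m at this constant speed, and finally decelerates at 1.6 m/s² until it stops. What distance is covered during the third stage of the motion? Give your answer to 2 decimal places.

Phase 1 (accelerating): v₀ = 0 m/s, a = 1.7 m/s².
v = v₀ + at → t = (6 − 0) / 1.7 = 3.53 s
v² = v₀² + 2aΔx → Δx = (6² − 0²)/(2·1.7) = 10.6 m

Phase 2 (constant speed): v₀ = 6.00 m/s, a = 0 m/s².
Constant speed: t = d/v = 9/6.00 = 1.50 s

Phase 3 (decelerating): v₀ = 6.00 m/s, a = -1.6 m/s².
v = v₀ + at → t = (0 − 6.00) / -1.6 = 3.75 s
v² = v₀² + 2aΔx → Δx = (0² − 6.00²)/(2·-1.6) = 11.2 m
Distance in phase 3 = 11.2 m

11.25 m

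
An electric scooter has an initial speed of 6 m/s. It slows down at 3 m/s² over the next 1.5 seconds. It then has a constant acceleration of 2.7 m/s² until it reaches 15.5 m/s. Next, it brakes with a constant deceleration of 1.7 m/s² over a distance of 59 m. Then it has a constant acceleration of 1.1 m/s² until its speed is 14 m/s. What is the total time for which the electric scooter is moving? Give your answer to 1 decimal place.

19.1 s

Phase 1 (decelerating): v₀ = 6.00 m/s, a = -3 m/s².
v = v₀ + at = 6.00 + (-3)(1.5) = 1.50 m/s
Δx = v₀t + ½at² = 6.00·1.5 + 0.5·-3·1.5² = 5.62 m

Phase 2 (accelerating): v₀ = 1.50 m/s, a = 2.7 m/s².
v = v₀ + at → t = (15.5 − 1.50) / 2.7 = 5.19 s
v² = v₀² + 2aΔx → Δx = (15.5² − 1.50²)/(2·2.7) = 44.1 m

Phase 3 (decelerating): v₀ = 15.5 m/s, a = -1.7 m/s².
v² = v₀² + 2aΔx = 15.5² + 2·-1.7·59 = 39.7 → v = 6.30 m/s
t = (v − v₀)/a = (6.30 − 15.5)/-1.7 = 5.41 s

Phase 4 (accelerating): v₀ = 6.30 m/s, a = 1.1 m/s².
v = v₀ + at → t = (14 − 6.30) / 1.1 = 7.00 s
v² = v₀² + 2aΔx → Δx = (14² − 6.30²)/(2·1.1) = 71.1 m
Total time = 1.50 + 5.19 + 5.41 + 7.00 = 19.1 s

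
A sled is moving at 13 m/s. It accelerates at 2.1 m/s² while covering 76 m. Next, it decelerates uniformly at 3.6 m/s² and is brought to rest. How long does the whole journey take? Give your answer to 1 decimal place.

Phase 1 (accelerating): v₀ = 13.0 m/s, a = 2.1 m/s².
v² = v₀² + 2aΔx = 13.0² + 2·2.1·76 = 488 → v = 22.1 m/s
t = (v − v₀)/a = (22.1 − 13.0)/2.1 = 4.33 s

Phase 2 (decelerating): v₀ = 22.1 m/s, a = -3.6 m/s².
v = v₀ + at → t = (0 − 22.1) / -3.6 = 6.14 s
v² = v₀² + 2aΔx → Δx = (0² − 22.1²)/(2·-3.6) = 67.8 m
Total time = 4.33 + 6.14 = 10.5 s

10.5 s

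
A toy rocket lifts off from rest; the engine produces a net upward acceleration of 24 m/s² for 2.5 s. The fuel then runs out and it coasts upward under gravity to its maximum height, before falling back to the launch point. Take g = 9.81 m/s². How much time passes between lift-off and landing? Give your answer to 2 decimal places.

Phase 1 (powered ascent): v₀ = 0 m/s, a = 24 m/s².
v = v₀ + at = 0 + (24)(2.5) = 60.0 m/s
Δx = v₀t + ½at² = 0·2.5 + 0.5·24·2.5² = 75.0 m

Phase 2 (coasting upward): v₀ = 60.0 m/s, a = -9.81 m/s².
v = v₀ + at → t = (0 − 60.0) / -9.81 = 6.12 s
v² = v₀² + 2aΔx → Δx = (0² − 60.0²)/(2·-9.81) = 183 m

Phase 3 (free fall): v₀ = 0 m/s, a = -9.81 m/s².
Falls 258 m from rest: t = √(2·258/9.81) = 7.26 s; v = g·t = 71.2 m/s.
Total time = 2.50 + 6.12 + 7.26 = 15.9 s

15.88 s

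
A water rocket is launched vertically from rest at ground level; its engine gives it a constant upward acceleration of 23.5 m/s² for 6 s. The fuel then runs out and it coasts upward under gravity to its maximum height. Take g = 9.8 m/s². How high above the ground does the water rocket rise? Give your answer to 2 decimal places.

1437.34 m

Phase 1 (powered ascent): v₀ = 0 m/s, a = 23.5 m/s².
v = v₀ + at = 0 + (23.5)(6) = 141 m/s
Δx = v₀t + ½at² = 0·6 + 0.5·23.5·6² = 423 m

Phase 2 (coasting upward): v₀ = 141 m/s, a = -9.8 m/s².
v = v₀ + at → t = (0 − 141) / -9.8 = 14.4 s
v² = v₀² + 2aΔx → Δx = (0² − 141²)/(2·-9.8) = 1010 m
Maximum height = 423 + 1010 = 1440 m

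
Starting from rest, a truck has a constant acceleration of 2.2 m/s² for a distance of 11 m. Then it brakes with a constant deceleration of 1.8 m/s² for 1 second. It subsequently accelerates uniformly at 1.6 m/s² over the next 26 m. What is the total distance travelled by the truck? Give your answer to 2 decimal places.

Phase 1 (accelerating): v₀ = 0 m/s, a = 2.2 m/s².
v² = v₀² + 2aΔx = 0² + 2·2.2·11 = 48.4 → v = 6.96 m/s
t = (v − v₀)/a = (6.96 − 0)/2.2 = 3.16 s

Phase 2 (decelerating): v₀ = 6.96 m/s, a = -1.8 m/s².
v = v₀ + at = 6.96 + (-1.8)(1) = 5.16 m/s
Δx = v₀t + ½at² = 6.96·1 + 0.5·-1.8·1² = 6.06 m

Phase 3 (accelerating): v₀ = 5.16 m/s, a = 1.6 m/s².
v² = v₀² + 2aΔx = 5.16² + 2·1.6·26 = 110 → v = 10.5 m/s
t = (v − v₀)/a = (10.5 − 5.16)/1.6 = 3.33 s
Total distance = 11.0 + 6.06 + 26.0 = 43.1 m

43.06 m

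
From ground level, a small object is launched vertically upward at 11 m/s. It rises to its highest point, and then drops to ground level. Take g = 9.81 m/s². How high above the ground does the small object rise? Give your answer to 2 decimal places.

6.17 m

Phase 1 (rising): v₀ = 11.0 m/s, a = -9.81 m/s².
v = v₀ + at → t = (0 − 11.0) / -9.81 = 1.12 s
v² = v₀² + 2aΔx → Δx = (0² − 11.0²)/(2·-9.81) = 6.17 m
Maximum height = 6.17 m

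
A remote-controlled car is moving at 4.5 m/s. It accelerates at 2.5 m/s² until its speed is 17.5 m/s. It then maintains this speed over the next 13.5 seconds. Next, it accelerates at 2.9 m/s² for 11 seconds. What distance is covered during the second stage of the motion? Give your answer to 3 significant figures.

236 m

Phase 1 (accelerating): v₀ = 4.50 m/s, a = 2.5 m/s².
v = v₀ + at → t = (17.5 − 4.50) / 2.5 = 5.20 s
v² = v₀² + 2aΔx → Δx = (17.5² − 4.50²)/(2·2.5) = 57.2 m

Phase 2 (constant speed): v₀ = 17.5 m/s, a = 0 m/s².
v = v₀ + at = 17.5 + (0)(13.5) = 17.5 m/s
Δx = v₀t + ½at² = 17.5·13.5 + 0.5·0·13.5² = 236 m
Distance in phase 2 = 236 m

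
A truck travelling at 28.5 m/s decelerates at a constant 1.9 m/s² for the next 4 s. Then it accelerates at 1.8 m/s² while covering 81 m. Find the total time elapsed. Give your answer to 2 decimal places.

7.38 s

Phase 1 (decelerating): v₀ = 28.5 m/s, a = -1.9 m/s².
v = v₀ + at = 28.5 + (-1.9)(4) = 20.9 m/s
Δx = v₀t + ½at² = 28.5·4 + 0.5·-1.9·4² = 98.8 m

Phase 2 (accelerating): v₀ = 20.9 m/s, a = 1.8 m/s².
v² = v₀² + 2aΔx = 20.9² + 2·1.8·81 = 728 → v = 27.0 m/s
t = (v − v₀)/a = (27.0 − 20.9)/1.8 = 3.38 s
Total time = 4.00 + 3.38 = 7.38 s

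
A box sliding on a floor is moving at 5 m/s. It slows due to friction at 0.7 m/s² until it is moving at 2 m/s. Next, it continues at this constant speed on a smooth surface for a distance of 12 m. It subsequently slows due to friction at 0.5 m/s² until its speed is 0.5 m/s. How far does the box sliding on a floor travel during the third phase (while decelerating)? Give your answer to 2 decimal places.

Phase 1 (decelerating): v₀ = 5.00 m/s, a = -0.7 m/s².
v = v₀ + at → t = (2 − 5.00) / -0.7 = 4.29 s
v² = v₀² + 2aΔx → Δx = (2² − 5.00²)/(2·-0.7) = 15.0 m

Phase 2 (constant speed): v₀ = 2.00 m/s, a = 0 m/s².
Constant speed: t = d/v = 12/2.00 = 6.00 s

Phase 3 (decelerating): v₀ = 2.00 m/s, a = -0.5 m/s².
v = v₀ + at → t = (0.5 − 2.00) / -0.5 = 3.00 s
v² = v₀² + 2aΔx → Δx = (0.5² − 2.00²)/(2·-0.5) = 3.75 m
Distance in phase 3 = 3.75 m

3.75 m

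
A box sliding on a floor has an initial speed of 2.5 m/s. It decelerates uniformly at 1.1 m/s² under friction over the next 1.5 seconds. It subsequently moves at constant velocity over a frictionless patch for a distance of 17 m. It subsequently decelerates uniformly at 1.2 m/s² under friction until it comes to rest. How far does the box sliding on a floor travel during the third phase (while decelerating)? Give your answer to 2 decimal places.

0.30 m

Phase 1 (decelerating): v₀ = 2.50 m/s, a = -1.1 m/s².
v = v₀ + at = 2.50 + (-1.1)(1.5) = 0.850 m/s
Δx = v₀t + ½at² = 2.50·1.5 + 0.5·-1.1·1.5² = 2.51 m

Phase 2 (constant speed): v₀ = 0.850 m/s, a = 0 m/s².
Constant speed: t = d/v = 17/0.850 = 20.0 s

Phase 3 (decelerating): v₀ = 0.850 m/s, a = -1.2 m/s².
v = v₀ + at → t = (0 − 0.850) / -1.2 = 0.708 s
v² = v₀² + 2aΔx → Δx = (0² − 0.850²)/(2·-1.2) = 0.301 m
Distance in phase 3 = 0.301 m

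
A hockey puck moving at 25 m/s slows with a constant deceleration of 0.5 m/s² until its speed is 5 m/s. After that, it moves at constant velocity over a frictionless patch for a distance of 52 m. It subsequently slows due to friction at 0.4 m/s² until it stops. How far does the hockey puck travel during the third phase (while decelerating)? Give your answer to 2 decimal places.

31.25 m

Phase 1 (decelerating): v₀ = 25.0 m/s, a = -0.5 m/s².
v = v₀ + at → t = (5 − 25.0) / -0.5 = 40.0 s
v² = v₀² + 2aΔx → Δx = (5² − 25.0²)/(2·-0.5) = 600 m

Phase 2 (constant speed): v₀ = 5.00 m/s, a = 0 m/s².
Constant speed: t = d/v = 52/5.00 = 10.4 s

Phase 3 (decelerating): v₀ = 5.00 m/s, a = -0.4 m/s².
v = v₀ + at → t = (0 − 5.00) / -0.4 = 12.5 s
v² = v₀² + 2aΔx → Δx = (0² − 5.00²)/(2·-0.4) = 31.2 m
Distance in phase 3 = 31.2 m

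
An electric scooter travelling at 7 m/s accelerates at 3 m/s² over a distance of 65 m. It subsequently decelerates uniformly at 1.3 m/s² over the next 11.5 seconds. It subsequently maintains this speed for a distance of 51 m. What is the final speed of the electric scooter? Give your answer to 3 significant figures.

6.00 m/s

Phase 1 (accelerating): v₀ = 7.00 m/s, a = 3 m/s².
v² = v₀² + 2aΔx = 7.00² + 2·3·65 = 439 → v = 21.0 m/s
t = (v − v₀)/a = (21.0 − 7.00)/3 = 4.65 s

Phase 2 (decelerating): v₀ = 21.0 m/s, a = -1.3 m/s².
v = v₀ + at = 21.0 + (-1.3)(11.5) = 6.00 m/s
Δx = v₀t + ½at² = 21.0·11.5 + 0.5·-1.3·11.5² = 155 m

Phase 3 (constant speed): v₀ = 6.00 m/s, a = 0 m/s².
Constant speed: t = d/v = 51/6.00 = 8.50 s
Final speed = 6.00 m/s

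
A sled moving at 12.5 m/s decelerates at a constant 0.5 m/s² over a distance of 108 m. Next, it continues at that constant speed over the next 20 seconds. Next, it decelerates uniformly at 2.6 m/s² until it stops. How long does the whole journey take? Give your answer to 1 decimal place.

Phase 1 (decelerating): v₀ = 12.5 m/s, a = -0.5 m/s².
v² = v₀² + 2aΔx = 12.5² + 2·-0.5·108 = 48.2 → v = 6.95 m/s
t = (v − v₀)/a = (6.95 − 12.5)/-0.5 = 11.1 s

Phase 2 (constant speed): v₀ = 6.95 m/s, a = 0 m/s².
v = v₀ + at = 6.95 + (0)(20) = 6.95 m/s
Δx = v₀t + ½at² = 6.95·20 + 0.5·0·20² = 139 m

Phase 3 (decelerating): v₀ = 6.95 m/s, a = -2.6 m/s².
v = v₀ + at → t = (0 − 6.95) / -2.6 = 2.67 s
v² = v₀² + 2aΔx → Δx = (0² − 6.95²)/(2·-2.6) = 9.28 m
Total time = 11.1 + 20.0 + 2.67 = 33.8 s

33.8 s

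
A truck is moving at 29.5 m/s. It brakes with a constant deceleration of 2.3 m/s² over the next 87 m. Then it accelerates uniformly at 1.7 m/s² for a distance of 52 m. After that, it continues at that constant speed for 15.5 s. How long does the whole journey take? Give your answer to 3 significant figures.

Phase 1 (decelerating): v₀ = 29.5 m/s, a = -2.3 m/s².
v² = v₀² + 2aΔx = 29.5² + 2·-2.3·87 = 470 → v = 21.7 m/s
t = (v − v₀)/a = (21.7 − 29.5)/-2.3 = 3.40 s

Phase 2 (accelerating): v₀ = 21.7 m/s, a = 1.7 m/s².
v² = v₀² + 2aΔx = 21.7² + 2·1.7·52 = 647 → v = 25.4 m/s
t = (v − v₀)/a = (25.4 − 21.7)/1.7 = 2.21 s

Phase 3 (constant speed): v₀ = 25.4 m/s, a = 0 m/s².
v = v₀ + at = 25.4 + (0)(15.5) = 25.4 m/s
Δx = v₀t + ½at² = 25.4·15.5 + 0.5·0·15.5² = 394 m
Total time = 3.40 + 2.21 + 15.5 = 21.1 s

21.1 s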